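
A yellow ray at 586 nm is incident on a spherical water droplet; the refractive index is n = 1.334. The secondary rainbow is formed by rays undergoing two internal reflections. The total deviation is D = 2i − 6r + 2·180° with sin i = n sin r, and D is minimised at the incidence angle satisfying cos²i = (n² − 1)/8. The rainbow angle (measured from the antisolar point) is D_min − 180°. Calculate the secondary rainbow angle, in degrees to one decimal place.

cos²i = (1.77956 − 1)/8 = 0.09744; i = arccos(0.31216) = 71.810°.
sin r = sin 71.810°/1.334 = 0.71217; r = 45.411°.
D_min = 2·71.810° − 6·45.411° + 360° = 231.153°.
Rainbow angle = D_min − 180° = 51.153°.

51.2°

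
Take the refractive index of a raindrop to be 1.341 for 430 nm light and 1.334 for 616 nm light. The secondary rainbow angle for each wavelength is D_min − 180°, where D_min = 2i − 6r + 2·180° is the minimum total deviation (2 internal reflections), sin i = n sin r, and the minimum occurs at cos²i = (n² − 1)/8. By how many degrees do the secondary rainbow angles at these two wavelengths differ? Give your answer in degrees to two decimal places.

At 430 nm (n = 1.341): cos²i = 0.09979 → i = 71.586°, r = 45.034°, D_min = 232.966°, rainbow angle = 52.966°.
At 616 nm (n = 1.334): cos²i = 0.09744 → i = 71.810°, r = 45.411°, D_min = 231.153°, rainbow angle = 51.153°.
Angular width = |52.966° − 51.153°| = 1.813°.

1.81°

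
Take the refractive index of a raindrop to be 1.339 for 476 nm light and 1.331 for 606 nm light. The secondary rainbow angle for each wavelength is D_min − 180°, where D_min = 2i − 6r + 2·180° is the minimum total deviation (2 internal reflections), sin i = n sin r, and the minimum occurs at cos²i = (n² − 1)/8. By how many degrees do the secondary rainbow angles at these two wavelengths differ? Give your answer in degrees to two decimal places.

2.09°

At 476 nm (n = 1.339): cos²i = 0.09912 → i = 71.650°, r = 45.141°, D_min = 232.451°, rainbow angle = 52.451°.
At 606 nm (n = 1.331): cos²i = 0.09645 → i = 71.907°, r = 45.575°, D_min = 230.365°, rainbow angle = 50.365°.
Angular width = |52.451° − 50.365°| = 2.086°.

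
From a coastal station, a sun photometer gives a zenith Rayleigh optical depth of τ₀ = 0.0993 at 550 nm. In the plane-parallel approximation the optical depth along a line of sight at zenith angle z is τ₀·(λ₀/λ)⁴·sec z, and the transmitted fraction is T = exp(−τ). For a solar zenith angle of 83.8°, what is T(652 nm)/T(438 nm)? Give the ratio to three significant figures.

6.17

Airmass: sec 83.8° = 9.2593.
τ(652 nm) = 0.0993 × (550/652)⁴ × 9.2593 = 0.0993 × 0.5064 × 9.2593 = 0.4656.
τ(438 nm) = 0.0993 × (550/438)⁴ × 9.2593 = 0.0993 × 2.4863 × 9.2593 = 2.2860.
T(652)/T(438) = exp(τ_B − τ_A) = exp(1.8205) = 6.1747.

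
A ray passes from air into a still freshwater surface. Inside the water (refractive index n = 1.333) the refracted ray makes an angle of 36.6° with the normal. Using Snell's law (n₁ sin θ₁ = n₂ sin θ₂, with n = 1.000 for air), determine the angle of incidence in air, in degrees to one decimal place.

Snell: sin θ_i = n · sin θ_r = 1.333 × sin 36.6° = 1.333 × 0.5962 = 0.7948.
θ_i = arcsin(0.7948) = 52.63°.

52.6°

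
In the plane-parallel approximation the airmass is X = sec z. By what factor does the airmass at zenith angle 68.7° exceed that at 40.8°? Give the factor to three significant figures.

2.08

X(68.7°)/X(40.8°) = sec 68.7° / sec 40.8° = cos 40.8° / cos 68.7° = 0.7570/0.3633 = 2.0839.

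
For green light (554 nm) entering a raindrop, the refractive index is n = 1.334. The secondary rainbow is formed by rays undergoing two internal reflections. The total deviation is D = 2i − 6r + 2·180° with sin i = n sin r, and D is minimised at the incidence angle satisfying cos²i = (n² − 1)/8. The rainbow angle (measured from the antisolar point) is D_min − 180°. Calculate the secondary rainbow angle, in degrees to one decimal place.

cos²i = (1.77956 − 1)/8 = 0.09744; i = arccos(0.31216) = 71.810°.
sin r = sin 71.810°/1.334 = 0.71217; r = 45.411°.
D_min = 2·71.810° − 6·45.411° + 360° = 231.153°.
Rainbow angle = D_min − 180° = 51.153°.

51.2°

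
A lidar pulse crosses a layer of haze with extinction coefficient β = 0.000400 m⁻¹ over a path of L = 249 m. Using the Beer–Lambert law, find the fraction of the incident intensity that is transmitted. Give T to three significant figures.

0.905

τ = β·L = 0.000400 × 249 = 0.0996.
T = exp(−0.0996) = 0.9052.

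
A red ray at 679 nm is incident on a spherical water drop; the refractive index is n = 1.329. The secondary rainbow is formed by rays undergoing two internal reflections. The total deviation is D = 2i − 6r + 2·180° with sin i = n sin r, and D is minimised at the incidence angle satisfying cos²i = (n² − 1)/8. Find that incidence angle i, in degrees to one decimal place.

72.0°

cos²i = (1.329² − 1)/8 = (1.76624 − 1)/8 = 0.09578.
cos i = 0.30948, so i = 71.972°.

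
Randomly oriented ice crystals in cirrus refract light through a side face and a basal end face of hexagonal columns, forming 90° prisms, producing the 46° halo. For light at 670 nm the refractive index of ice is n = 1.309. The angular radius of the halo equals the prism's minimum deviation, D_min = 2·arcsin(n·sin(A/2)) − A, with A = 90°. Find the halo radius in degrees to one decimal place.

45.5°

n·sin(A/2) = 1.309 × sin 45° = 1.309 × 0.7071 = 0.9256.
D_min = 2·arcsin(0.9256) − 90° = 2 × 67.759° − 90° = 45.519°.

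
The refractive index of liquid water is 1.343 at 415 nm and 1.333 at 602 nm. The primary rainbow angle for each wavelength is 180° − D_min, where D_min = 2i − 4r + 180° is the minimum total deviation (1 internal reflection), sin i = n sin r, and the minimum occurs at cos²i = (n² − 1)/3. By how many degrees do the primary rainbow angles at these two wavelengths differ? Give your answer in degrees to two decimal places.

At 415 nm (n = 1.343): cos²i = 0.26788 → i = 58.830°, r = 39.577°, D_min = 139.354°, rainbow angle = 40.646°.
At 602 nm (n = 1.333): cos²i = 0.25896 → i = 59.410°, r = 40.225°, D_min = 137.922°, rainbow angle = 42.078°.
Angular width = |40.646° − 42.078°| = 1.432°.

1.43°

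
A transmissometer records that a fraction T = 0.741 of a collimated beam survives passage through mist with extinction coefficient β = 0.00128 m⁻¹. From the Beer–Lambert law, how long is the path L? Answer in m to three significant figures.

234 m

Beer–Lambert: T = exp(−βL) ⇒ L = −ln(T)/β = −ln(0.741)/0.00128 = 0.2998/0.00128 = 234.2 m.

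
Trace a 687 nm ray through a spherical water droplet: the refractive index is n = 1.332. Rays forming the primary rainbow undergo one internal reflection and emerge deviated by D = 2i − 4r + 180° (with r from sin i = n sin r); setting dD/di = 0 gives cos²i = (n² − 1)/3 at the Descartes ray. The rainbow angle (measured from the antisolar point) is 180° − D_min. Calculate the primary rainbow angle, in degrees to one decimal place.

42.2°

cos²i = (1.77422 − 1)/3 = 0.25807; i = arccos(0.50801) = 59.469°.
sin r = sin 59.469°/1.332 = 0.64666; r = 40.290°.
D_min = 2·59.469° − 4·40.290° + 180° = 137.776°.
Rainbow angle = 180° − D_min = 42.224°.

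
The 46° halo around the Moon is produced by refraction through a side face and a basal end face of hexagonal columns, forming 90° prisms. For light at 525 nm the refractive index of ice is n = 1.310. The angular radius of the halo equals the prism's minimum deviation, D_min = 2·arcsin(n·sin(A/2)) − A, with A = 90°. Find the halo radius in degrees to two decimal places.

n·sin(A/2) = 1.310 × sin 45° = 1.310 × 0.7071 = 0.9263.
D_min = 2·arcsin(0.9263) − 90° = 2 × 67.867° − 90° = 45.733°.

45.73°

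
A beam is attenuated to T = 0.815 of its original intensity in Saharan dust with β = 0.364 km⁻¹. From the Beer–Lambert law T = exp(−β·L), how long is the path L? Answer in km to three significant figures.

0.562 km

Beer–Lambert: T = exp(−βL) ⇒ L = −ln(T)/β = −ln(0.815)/0.364 = 0.2046/0.364 = 0.562 km.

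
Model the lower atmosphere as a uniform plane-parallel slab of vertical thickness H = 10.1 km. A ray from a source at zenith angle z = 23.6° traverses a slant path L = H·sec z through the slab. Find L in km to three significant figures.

sec z = 1/cos 23.6° = 1.0913.
L = 10.1 × 1.0913 = 11.022 km.

11.0 km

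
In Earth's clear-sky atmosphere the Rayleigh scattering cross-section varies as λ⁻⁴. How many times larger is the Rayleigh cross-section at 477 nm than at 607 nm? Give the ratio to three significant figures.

2.62

Rayleigh scattering ∝ λ⁻⁴, so the ratio of coefficients is the inverse fourth power of the wavelength ratio.
σ(477)/σ(607) = (607/477)⁴ = (1.2725)⁴ = 2.622.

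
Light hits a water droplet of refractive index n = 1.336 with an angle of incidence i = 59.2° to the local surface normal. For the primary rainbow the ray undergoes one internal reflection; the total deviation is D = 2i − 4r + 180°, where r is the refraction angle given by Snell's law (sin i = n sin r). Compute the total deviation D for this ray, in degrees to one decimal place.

138.4°

sin r = sin 59.2° / 1.336 = 0.8590/1.336 = 0.6429; r = 40.01°.
D = 2·59.2° − 4·40.01° + 180° = 118.40° − 160.04° + 180° = 138.36°.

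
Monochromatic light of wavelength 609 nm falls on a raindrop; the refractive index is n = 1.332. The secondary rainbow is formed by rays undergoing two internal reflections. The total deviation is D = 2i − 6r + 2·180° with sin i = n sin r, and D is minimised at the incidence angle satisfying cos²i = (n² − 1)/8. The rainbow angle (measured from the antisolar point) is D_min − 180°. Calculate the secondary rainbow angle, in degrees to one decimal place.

50.6°

cos²i = (1.77422 − 1)/8 = 0.09678; i = arccos(0.31109) = 71.875°.
sin r = sin 71.875°/1.332 = 0.71350; r = 45.520°.
D_min = 2·71.875° − 6·45.520° + 360° = 230.628°.
Rainbow angle = D_min − 180° = 50.628°.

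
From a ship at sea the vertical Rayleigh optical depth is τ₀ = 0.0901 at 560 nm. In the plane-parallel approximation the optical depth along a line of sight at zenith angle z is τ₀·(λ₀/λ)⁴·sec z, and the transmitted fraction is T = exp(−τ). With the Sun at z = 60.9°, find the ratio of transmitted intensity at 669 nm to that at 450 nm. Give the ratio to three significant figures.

Airmass: sec 60.9° = 2.0562.
τ(669 nm) = 0.0901 × (560/669)⁴ × 2.0562 = 0.0901 × 0.4910 × 2.0562 = 0.0910.
τ(450 nm) = 0.0901 × (560/450)⁴ × 2.0562 = 0.0901 × 2.3983 × 2.0562 = 0.4443.
T(669)/T(450) = exp(τ_B − τ_A) = exp(0.3534) = 1.4238.

1.42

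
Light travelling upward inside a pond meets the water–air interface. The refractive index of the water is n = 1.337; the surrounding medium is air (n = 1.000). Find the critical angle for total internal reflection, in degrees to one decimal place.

48.4°

sin θ_c = n_air / n = 1.000 / 1.337 = 0.7479.
θ_c = arcsin(0.7479) = 48.41°.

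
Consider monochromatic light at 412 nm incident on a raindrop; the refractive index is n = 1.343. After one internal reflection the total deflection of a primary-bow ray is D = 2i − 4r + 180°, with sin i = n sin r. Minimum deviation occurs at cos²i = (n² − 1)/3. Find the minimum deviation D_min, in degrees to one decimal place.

139.4°

cos²i = (1.80365 − 1)/3 = 0.26788; i = arccos(0.51757) = 58.830°.
sin r = sin 58.830°/1.343 = 0.63711; r = 39.577°.
D_min = 2·58.830° − 4·39.577° + 180° = 139.354°.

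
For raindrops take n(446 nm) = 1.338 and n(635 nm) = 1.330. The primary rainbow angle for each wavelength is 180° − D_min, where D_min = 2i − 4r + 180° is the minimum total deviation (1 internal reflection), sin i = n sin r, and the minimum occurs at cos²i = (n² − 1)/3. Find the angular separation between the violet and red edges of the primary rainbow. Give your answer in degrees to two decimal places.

At 446 nm (n = 1.338): cos²i = 0.26341 → i = 59.120°, r = 39.899°, D_min = 138.643°, rainbow angle = 41.357°.
At 635 nm (n = 1.330): cos²i = 0.25630 → i = 59.585°, r = 40.422°, D_min = 137.484°, rainbow angle = 42.516°.
Angular width = |41.357° − 42.516°| = 1.160°.

1.16°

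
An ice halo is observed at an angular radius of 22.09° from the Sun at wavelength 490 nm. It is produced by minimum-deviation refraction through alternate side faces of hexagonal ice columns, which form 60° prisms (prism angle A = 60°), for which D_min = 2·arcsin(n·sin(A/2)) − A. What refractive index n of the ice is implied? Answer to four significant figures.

1.313

Rearranging: n = sin((D_min + A)/2) / sin(A/2).
(D_min + A)/2 = (22.09° + 60°)/2 = 41.045°.
n = sin 41.045° / sin 30° = 0.6567 / 0.5000 = 1.3133.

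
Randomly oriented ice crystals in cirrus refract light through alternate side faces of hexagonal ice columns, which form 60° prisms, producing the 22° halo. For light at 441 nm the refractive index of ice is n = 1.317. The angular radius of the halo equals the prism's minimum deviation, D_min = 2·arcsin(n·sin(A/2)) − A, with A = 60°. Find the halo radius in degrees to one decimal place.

n·sin(A/2) = 1.317 × sin 30° = 1.317 × 0.5000 = 0.6585.
D_min = 2·arcsin(0.6585) − 60° = 2 × 41.186° − 60° = 22.371°.

22.4°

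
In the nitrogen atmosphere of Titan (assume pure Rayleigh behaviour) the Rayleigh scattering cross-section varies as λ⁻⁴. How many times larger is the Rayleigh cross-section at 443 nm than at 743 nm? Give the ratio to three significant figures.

Rayleigh scattering ∝ λ⁻⁴, so the ratio of coefficients is the inverse fourth power of the wavelength ratio.
σ(443)/σ(743) = (743/443)⁴ = (1.6772)⁴ = 7.913.

7.91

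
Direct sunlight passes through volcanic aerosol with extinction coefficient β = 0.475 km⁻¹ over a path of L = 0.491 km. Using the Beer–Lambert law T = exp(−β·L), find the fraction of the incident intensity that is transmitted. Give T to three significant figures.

0.792

τ = β·L = 0.475 × 0.491 = 0.2332.
T = exp(−0.2332) = 0.7920.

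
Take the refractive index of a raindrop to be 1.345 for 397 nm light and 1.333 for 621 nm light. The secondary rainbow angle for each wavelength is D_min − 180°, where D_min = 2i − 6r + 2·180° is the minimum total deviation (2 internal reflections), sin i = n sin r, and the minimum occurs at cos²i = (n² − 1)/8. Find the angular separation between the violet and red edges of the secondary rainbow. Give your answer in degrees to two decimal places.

3.10°

At 397 nm (n = 1.345): cos²i = 0.10113 → i = 71.458°, r = 44.821°, D_min = 233.987°, rainbow angle = 53.987°.
At 621 nm (n = 1.333): cos²i = 0.09711 → i = 71.843°, r = 45.466°, D_min = 230.891°, rainbow angle = 50.891°.
Angular width = |53.987° − 50.891°| = 3.096°.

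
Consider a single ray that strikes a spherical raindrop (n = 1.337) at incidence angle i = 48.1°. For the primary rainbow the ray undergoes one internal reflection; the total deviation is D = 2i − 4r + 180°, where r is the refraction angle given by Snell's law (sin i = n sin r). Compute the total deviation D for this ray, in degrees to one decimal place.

140.9°

sin r = sin 48.1° / 1.337 = 0.7443/1.337 = 0.5567; r = 33.83°.
D = 2·48.1° − 4·33.83° + 180° = 96.20° − 135.31° + 180° = 140.89°.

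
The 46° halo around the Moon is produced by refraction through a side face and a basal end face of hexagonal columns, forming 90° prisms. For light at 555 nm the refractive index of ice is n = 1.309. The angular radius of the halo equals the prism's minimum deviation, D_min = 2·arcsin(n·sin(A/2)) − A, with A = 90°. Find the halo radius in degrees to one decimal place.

45.5°

n·sin(A/2) = 1.309 × sin 45° = 1.309 × 0.7071 = 0.9256.
D_min = 2·arcsin(0.9256) − 90° = 2 × 67.759° − 90° = 45.519°.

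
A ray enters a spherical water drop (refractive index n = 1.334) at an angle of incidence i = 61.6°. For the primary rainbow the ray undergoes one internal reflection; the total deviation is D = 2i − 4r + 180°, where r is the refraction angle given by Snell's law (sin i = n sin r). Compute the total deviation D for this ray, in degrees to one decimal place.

sin r = sin 61.6° / 1.334 = 0.8796/1.334 = 0.6594; r = 41.25°.
D = 2·61.6° − 4·41.25° + 180° = 123.20° − 165.02° + 180° = 138.18°.

138.2°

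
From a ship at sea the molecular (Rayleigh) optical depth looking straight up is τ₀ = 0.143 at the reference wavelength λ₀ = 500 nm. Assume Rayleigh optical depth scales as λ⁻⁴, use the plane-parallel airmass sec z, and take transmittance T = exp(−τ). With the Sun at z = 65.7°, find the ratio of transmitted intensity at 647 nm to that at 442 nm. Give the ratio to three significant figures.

Airmass: sec 65.7° = 2.4300.
τ(647 nm) = 0.143 × (500/647)⁴ × 2.4300 = 0.143 × 0.3567 × 2.4300 = 0.1239.
τ(442 nm) = 0.143 × (500/442)⁴ × 2.4300 = 0.143 × 1.6375 × 2.4300 = 0.5690.
T(647)/T(442) = exp(τ_B − τ_A) = exp(0.4451) = 1.5606.

1.56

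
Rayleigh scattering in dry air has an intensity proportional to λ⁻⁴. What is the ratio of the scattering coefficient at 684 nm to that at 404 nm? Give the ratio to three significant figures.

Rayleigh scattering ∝ λ⁻⁴, so the ratio of coefficients is the inverse fourth power of the wavelength ratio.
σ(684)/σ(404) = (404/684)⁴ = (0.5906)⁴ = 0.1217.

0.122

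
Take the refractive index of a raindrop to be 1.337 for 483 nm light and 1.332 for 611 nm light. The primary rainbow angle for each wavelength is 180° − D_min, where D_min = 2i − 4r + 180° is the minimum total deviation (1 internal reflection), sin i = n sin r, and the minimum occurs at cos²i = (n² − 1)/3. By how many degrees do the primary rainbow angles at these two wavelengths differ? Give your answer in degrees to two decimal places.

0.72°

At 483 nm (n = 1.337): cos²i = 0.26252 → i = 59.178°, r = 39.964°, D_min = 138.500°, rainbow angle = 41.500°.
At 611 nm (n = 1.332): cos²i = 0.25807 → i = 59.469°, r = 40.290°, D_min = 137.776°, rainbow angle = 42.224°.
Angular width = |41.500° − 42.224°| = 0.724°.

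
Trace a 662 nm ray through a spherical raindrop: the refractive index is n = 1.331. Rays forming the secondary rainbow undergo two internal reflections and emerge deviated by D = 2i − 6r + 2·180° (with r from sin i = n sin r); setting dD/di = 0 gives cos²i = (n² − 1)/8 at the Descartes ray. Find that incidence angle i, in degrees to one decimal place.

71.9°

cos²i = (1.331² − 1)/8 = (1.77156 − 1)/8 = 0.09645.
cos i = 0.31056, so i = 71.907°.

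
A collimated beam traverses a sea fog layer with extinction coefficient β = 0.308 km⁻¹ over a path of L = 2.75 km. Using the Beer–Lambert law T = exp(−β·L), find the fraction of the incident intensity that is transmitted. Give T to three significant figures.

0.429

τ = β·L = 0.308 × 2.75 = 0.8470.
T = exp(−0.8470) = 0.4287.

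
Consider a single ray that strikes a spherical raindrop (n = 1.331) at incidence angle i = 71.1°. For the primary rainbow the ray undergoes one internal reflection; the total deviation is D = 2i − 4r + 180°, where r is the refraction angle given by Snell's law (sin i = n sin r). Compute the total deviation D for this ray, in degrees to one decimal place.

sin r = sin 71.1° / 1.331 = 0.9461/1.331 = 0.7108; r = 45.30°.
D = 2·71.1° − 4·45.30° + 180° = 142.20° − 181.20° + 180° = 141.00°.

141.0°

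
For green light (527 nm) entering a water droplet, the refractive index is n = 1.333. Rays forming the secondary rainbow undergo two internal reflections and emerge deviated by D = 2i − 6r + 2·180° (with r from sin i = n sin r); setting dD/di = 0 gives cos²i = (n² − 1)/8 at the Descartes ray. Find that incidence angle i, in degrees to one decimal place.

cos²i = (1.333² − 1)/8 = (1.77689 − 1)/8 = 0.09711.
cos i = 0.31163, so i = 71.843°.

71.8°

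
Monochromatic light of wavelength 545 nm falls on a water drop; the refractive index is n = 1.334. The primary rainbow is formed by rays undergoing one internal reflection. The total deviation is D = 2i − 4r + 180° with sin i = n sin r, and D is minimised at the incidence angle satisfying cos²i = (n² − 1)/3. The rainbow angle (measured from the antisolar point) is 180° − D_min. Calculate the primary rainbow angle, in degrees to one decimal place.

cos²i = (1.77956 − 1)/3 = 0.25985; i = arccos(0.50976) = 59.352°.
sin r = sin 59.352°/1.334 = 0.64492; r = 40.159°.
D_min = 2·59.352° − 4·40.159° + 180° = 138.067°.
Rainbow angle = 180° − D_min = 41.933°.

41.9°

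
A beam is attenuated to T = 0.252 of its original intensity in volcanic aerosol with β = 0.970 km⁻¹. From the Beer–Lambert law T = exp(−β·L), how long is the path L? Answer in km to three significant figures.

1.42 km

Beer–Lambert: T = exp(−βL) ⇒ L = −ln(T)/β = −ln(0.252)/0.970 = 1.3783/0.970 = 1.421 km.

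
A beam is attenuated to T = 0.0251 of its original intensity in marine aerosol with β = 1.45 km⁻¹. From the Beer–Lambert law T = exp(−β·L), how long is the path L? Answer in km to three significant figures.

Beer–Lambert: T = exp(−βL) ⇒ L = −ln(T)/β = −ln(0.0251)/1.45 = 3.6849/1.45 = 2.541 km.

2.54 km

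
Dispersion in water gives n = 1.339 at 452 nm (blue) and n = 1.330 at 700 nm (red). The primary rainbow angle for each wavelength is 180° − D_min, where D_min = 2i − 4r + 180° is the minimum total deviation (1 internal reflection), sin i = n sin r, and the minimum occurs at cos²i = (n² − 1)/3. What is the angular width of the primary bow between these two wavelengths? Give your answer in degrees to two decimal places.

1.30°

At 452 nm (n = 1.339): cos²i = 0.26431 → i = 59.062°, r = 39.834°, D_min = 138.786°, rainbow angle = 41.214°.
At 700 nm (n = 1.330): cos²i = 0.25630 → i = 59.585°, r = 40.422°, D_min = 137.484°, rainbow angle = 42.516°.
Angular width = |41.214° − 42.516°| = 1.303°.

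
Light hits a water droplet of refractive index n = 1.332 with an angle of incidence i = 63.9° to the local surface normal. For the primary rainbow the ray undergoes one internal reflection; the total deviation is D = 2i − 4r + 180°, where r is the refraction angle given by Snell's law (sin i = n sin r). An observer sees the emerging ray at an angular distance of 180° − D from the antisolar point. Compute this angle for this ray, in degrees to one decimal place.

sin r = sin 63.9° / 1.332 = 0.8980/1.332 = 0.6742; r = 42.39°.
D = 2·63.9° − 4·42.39° + 180° = 127.80° − 169.57° + 180° = 138.23°.
Angle from antisolar point = 180° − D = 41.77°.

41.8°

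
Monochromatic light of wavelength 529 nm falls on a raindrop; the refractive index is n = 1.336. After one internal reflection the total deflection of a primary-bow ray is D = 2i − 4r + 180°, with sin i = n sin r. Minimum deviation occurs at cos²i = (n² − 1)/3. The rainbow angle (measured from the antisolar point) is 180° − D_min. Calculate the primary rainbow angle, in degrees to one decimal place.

cos²i = (1.78490 − 1)/3 = 0.26163; i = arccos(0.51150) = 59.236°.
sin r = sin 59.236°/1.336 = 0.64318; r = 40.029°.
D_min = 2·59.236° − 4·40.029° + 180° = 138.356°.
Rainbow angle = 180° − D_min = 41.644°.

41.6°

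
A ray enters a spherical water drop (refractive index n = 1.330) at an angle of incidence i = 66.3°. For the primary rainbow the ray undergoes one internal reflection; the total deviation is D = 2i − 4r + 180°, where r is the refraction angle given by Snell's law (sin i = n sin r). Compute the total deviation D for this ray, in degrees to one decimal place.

sin r = sin 66.3° / 1.330 = 0.9157/1.330 = 0.6885; r = 43.51°.
D = 2·66.3° − 4·43.51° + 180° = 132.60° − 174.04° + 180° = 138.56°.

138.6°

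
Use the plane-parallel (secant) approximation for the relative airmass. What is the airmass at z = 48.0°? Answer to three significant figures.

1.49

X = sec z = 1/cos 48.0° = 1/0.6691 = 1.4945.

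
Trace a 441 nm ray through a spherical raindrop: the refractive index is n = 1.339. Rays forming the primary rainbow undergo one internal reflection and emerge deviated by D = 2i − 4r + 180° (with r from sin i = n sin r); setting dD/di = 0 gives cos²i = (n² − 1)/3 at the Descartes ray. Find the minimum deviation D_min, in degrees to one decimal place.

138.8°

cos²i = (1.79292 − 1)/3 = 0.26431; i = arccos(0.51411) = 59.062°.
sin r = sin 59.062°/1.339 = 0.64057; r = 39.834°.
D_min = 2·59.062° − 4·39.834° + 180° = 138.786°.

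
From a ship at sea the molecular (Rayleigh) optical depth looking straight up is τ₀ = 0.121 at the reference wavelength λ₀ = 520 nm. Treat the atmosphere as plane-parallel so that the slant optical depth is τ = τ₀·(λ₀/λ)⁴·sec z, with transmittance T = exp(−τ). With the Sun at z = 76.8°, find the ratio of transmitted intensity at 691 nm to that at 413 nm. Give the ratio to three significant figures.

3.20

Airmass: sec 76.8° = 4.3792.
τ(691 nm) = 0.121 × (520/691)⁴ × 4.3792 = 0.121 × 0.3207 × 4.3792 = 0.1699.
τ(413 nm) = 0.121 × (520/413)⁴ × 4.3792 = 0.121 × 2.5131 × 4.3792 = 1.3317.
T(691)/T(413) = exp(τ_B − τ_A) = exp(1.1617) = 3.1955.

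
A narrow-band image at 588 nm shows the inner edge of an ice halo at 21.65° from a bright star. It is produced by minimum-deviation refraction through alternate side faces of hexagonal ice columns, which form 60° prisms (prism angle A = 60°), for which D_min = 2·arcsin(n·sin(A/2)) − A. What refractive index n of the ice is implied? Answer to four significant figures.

1.308

Rearranging: n = sin((D_min + A)/2) / sin(A/2).
(D_min + A)/2 = (21.65° + 60°)/2 = 40.825°.
n = sin 40.825° / sin 30° = 0.6538 / 0.5000 = 1.3075.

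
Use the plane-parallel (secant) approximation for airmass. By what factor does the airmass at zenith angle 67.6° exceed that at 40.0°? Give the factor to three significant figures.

X(67.6°)/X(40.0°) = sec 67.6° / sec 40.0° = cos 40.0° / cos 67.6° = 0.7660/0.3811 = 2.0102.

2.01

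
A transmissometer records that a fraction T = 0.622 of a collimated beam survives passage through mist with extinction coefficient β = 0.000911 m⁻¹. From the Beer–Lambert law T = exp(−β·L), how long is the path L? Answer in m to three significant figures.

Beer–Lambert: T = exp(−βL) ⇒ L = −ln(T)/β = −ln(0.622)/0.000911 = 0.4748/0.000911 = 521.2 m.

521 m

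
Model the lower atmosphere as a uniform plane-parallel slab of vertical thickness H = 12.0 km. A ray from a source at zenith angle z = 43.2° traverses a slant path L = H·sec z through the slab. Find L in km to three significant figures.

16.5 km

sec z = 1/cos 43.2° = 1.3718.
L = 12.0 × 1.3718 = 16.462 km.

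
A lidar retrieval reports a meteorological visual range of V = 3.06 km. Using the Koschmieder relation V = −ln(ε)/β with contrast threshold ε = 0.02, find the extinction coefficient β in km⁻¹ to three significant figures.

β = −ln(0.02) / V = 3.912 / 3.06 = 1.2784 km⁻¹.

1.28 km⁻¹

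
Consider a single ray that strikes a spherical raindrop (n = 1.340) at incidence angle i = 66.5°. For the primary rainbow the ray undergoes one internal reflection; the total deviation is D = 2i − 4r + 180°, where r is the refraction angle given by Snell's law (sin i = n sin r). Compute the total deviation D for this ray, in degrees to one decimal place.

140.3°

sin r = sin 66.5° / 1.340 = 0.9171/1.340 = 0.6844; r = 43.19°.
D = 2·66.5° − 4·43.19° + 180° = 133.00° − 172.75° + 180° = 140.25°.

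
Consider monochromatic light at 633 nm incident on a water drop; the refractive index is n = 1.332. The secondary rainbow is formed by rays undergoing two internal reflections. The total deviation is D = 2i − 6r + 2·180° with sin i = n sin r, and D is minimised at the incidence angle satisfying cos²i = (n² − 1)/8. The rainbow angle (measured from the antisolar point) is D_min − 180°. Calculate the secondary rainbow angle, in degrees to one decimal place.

50.6°

cos²i = (1.77422 − 1)/8 = 0.09678; i = arccos(0.31109) = 71.875°.
sin r = sin 71.875°/1.332 = 0.71350; r = 45.520°.
D_min = 2·71.875° − 6·45.520° + 360° = 230.628°.
Rainbow angle = D_min − 180° = 50.628°.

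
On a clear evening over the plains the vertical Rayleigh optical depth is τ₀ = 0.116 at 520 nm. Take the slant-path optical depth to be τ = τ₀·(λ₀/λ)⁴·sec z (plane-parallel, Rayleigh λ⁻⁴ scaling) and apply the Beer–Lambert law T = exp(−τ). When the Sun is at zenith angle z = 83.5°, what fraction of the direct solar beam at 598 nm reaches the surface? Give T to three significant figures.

0.557

sec 83.5° = 8.8337.
τ = 0.116 × (520/598)⁴ × 8.8337 = 0.116 × 0.5718 × 8.8337 = 0.5859.
T = exp(−0.5859) = 0.5566.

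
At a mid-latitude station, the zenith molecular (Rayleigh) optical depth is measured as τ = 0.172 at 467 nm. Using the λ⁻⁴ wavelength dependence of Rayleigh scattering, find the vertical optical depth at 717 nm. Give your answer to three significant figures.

0.0310

τ(717 nm) = τ(467 nm) × (467/717)⁴ = 0.172 × (0.6513)⁴ = 0.172 × 0.1800 = 0.0310.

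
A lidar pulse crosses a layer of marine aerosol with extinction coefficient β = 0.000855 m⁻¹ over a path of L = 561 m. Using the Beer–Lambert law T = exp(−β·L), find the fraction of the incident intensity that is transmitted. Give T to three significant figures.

0.619

τ = β·L = 0.000855 × 561 = 0.4797.
T = exp(−0.4797) = 0.6190.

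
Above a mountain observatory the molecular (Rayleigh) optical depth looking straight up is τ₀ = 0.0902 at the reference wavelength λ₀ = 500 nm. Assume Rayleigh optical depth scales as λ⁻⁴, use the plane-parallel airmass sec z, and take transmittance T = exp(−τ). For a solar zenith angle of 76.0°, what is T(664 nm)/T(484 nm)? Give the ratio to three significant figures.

1.36

Airmass: sec 76.0° = 4.1336.
τ(664 nm) = 0.0902 × (500/664)⁴ × 4.1336 = 0.0902 × 0.3215 × 4.1336 = 0.1199.
τ(484 nm) = 0.0902 × (500/484)⁴ × 4.1336 = 0.0902 × 1.1389 × 4.1336 = 0.4246.
T(664)/T(484) = exp(τ_B − τ_A) = exp(0.3048) = 1.3563.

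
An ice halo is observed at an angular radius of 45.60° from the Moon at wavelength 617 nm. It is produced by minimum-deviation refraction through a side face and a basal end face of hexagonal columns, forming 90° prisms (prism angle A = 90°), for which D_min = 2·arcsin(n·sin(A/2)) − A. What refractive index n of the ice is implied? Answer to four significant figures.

Rearranging: n = sin((D_min + A)/2) / sin(A/2).
(D_min + A)/2 = (45.60° + 90°)/2 = 67.800°.
n = sin 67.800° / sin 45° = 0.9259 / 0.7071 = 1.3094.

1.309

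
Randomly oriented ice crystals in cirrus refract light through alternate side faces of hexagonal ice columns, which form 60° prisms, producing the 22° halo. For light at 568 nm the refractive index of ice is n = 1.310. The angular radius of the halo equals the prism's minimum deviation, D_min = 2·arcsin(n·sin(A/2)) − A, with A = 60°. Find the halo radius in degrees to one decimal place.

n·sin(A/2) = 1.310 × sin 30° = 1.310 × 0.5000 = 0.6550.
D_min = 2·arcsin(0.6550) − 60° = 2 × 40.920° − 60° = 21.839°.

21.8°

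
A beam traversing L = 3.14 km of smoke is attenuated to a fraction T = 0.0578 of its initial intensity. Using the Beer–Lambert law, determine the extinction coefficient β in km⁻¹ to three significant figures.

0.908 km⁻¹

Beer–Lambert: T = exp(−βL) ⇒ β = −ln(T)/L = −ln(0.0578)/3.14 = 2.8508/3.14 = 0.9079 km⁻¹.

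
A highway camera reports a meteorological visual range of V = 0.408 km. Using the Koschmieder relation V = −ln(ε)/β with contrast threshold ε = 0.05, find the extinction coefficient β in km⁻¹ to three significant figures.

β = −ln(0.05) / V = 2.996 / 0.408 = 7.3425 km⁻¹.

7.34 km⁻¹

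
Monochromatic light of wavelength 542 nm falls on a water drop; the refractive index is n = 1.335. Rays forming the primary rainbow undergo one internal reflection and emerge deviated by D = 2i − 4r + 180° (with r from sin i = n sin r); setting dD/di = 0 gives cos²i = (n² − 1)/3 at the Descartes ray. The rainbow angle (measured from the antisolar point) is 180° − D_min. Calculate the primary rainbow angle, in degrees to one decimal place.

cos²i = (1.78222 − 1)/3 = 0.26074; i = arccos(0.51063) = 59.294°.
sin r = sin 59.294°/1.335 = 0.64405; r = 40.094°.
D_min = 2·59.294° − 4·40.094° + 180° = 138.212°.
Rainbow angle = 180° − D_min = 41.788°.

41.8°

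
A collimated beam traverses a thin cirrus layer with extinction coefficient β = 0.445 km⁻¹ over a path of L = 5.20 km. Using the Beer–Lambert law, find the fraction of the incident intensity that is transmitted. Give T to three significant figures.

0.0989

τ = β·L = 0.445 × 5.20 = 2.3140.
T = exp(−2.3140) = 0.0989.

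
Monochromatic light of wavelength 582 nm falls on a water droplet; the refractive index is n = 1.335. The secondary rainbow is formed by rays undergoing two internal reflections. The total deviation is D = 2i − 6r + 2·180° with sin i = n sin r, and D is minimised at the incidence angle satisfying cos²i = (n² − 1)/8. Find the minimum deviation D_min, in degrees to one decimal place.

cos²i = (1.78222 − 1)/8 = 0.09778; i = arccos(0.31269) = 71.778°.
sin r = sin 71.778°/1.335 = 0.71150; r = 45.357°.
D_min = 2·71.778° − 6·45.357° + 360° = 231.414°.

231.4°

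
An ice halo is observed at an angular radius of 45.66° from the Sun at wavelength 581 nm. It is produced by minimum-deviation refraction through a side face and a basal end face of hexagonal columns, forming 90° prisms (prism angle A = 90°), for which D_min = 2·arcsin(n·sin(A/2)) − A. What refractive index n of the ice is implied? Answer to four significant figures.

Rearranging: n = sin((D_min + A)/2) / sin(A/2).
(D_min + A)/2 = (45.66° + 90°)/2 = 67.830°.
n = sin 67.830° / sin 45° = 0.9261 / 0.7071 = 1.3097.

1.310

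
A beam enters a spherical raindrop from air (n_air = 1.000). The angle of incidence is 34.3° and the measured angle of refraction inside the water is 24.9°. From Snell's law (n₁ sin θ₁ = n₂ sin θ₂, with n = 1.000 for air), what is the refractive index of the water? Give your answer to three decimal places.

1.338

n = sin θ_i / sin θ_r = sin 34.3° / sin 24.9° = 0.5635 / 0.4210 = 1.3384.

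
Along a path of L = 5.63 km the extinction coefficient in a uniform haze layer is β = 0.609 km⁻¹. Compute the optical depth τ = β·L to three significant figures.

τ = β·L = 0.609 × 5.63 = 3.4287.

3.43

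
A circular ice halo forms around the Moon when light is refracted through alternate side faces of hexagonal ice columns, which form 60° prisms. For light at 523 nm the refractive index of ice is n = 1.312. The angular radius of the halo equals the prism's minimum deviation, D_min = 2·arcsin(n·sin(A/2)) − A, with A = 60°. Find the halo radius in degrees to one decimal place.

22.0°

n·sin(A/2) = 1.312 × sin 30° = 1.312 × 0.5000 = 0.6560.
D_min = 2·arcsin(0.6560) − 60° = 2 × 40.996° − 60° = 21.991°.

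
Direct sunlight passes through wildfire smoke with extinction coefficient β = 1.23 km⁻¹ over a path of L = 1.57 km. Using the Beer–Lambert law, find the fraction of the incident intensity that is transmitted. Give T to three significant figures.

τ = β·L = 1.23 × 1.57 = 1.9311.
T = exp(−1.9311) = 0.1450.

0.145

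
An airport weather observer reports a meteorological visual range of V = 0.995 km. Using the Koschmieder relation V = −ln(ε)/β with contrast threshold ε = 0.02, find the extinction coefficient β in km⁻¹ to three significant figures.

β = −ln(0.02) / V = 3.912 / 0.995 = 3.9317 km⁻¹.

3.93 km⁻¹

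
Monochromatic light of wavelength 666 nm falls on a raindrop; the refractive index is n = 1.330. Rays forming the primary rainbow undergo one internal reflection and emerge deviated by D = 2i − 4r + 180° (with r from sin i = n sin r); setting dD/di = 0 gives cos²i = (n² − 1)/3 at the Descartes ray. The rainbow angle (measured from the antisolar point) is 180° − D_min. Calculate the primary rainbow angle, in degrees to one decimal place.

cos²i = (1.76890 − 1)/3 = 0.25630; i = arccos(0.50626) = 59.585°.
sin r = sin 59.585°/1.330 = 0.64841; r = 40.422°.
D_min = 2·59.585° − 4·40.422° + 180° = 137.484°.
Rainbow angle = 180° − D_min = 42.516°.

42.5°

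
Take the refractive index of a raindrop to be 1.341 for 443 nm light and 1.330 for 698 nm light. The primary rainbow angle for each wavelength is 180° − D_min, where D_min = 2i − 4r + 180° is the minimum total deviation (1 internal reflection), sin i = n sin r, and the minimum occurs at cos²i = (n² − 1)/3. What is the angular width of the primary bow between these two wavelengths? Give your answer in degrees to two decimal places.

At 443 nm (n = 1.341): cos²i = 0.26609 → i = 58.946°, r = 39.705°, D_min = 139.071°, rainbow angle = 40.929°.
At 698 nm (n = 1.330): cos²i = 0.25630 → i = 59.585°, r = 40.422°, D_min = 137.484°, rainbow angle = 42.516°.
Angular width = |40.929° − 42.516°| = 1.588°.

1.59°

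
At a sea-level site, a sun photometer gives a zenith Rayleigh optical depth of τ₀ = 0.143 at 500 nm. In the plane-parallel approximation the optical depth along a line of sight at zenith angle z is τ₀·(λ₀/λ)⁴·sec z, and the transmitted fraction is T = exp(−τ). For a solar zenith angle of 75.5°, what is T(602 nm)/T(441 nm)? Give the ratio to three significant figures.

Airmass: sec 75.5° = 3.9939.
τ(602 nm) = 0.143 × (500/602)⁴ × 3.9939 = 0.143 × 0.4759 × 3.9939 = 0.2718.
τ(441 nm) = 0.143 × (500/441)⁴ × 3.9939 = 0.143 × 1.6524 × 3.9939 = 0.9438.
T(602)/T(441) = exp(τ_B − τ_A) = exp(0.6720) = 1.9581.

1.96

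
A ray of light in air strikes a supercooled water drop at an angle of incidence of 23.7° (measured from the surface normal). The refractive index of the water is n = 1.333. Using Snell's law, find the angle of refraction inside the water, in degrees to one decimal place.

Snell: sin θ_r = sin θ_i / n = sin 23.7° / 1.333 = 0.4019 / 1.333 = 0.3015.
θ_r = arcsin(0.3015) = 17.55°.

17.5°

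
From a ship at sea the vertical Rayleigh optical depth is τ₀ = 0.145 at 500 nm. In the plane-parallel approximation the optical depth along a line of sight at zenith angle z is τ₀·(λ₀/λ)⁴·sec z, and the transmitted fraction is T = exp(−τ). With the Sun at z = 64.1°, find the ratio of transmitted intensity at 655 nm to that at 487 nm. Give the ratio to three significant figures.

1.29

Airmass: sec 64.1° = 2.2894.
τ(655 nm) = 0.145 × (500/655)⁴ × 2.2894 = 0.145 × 0.3396 × 2.2894 = 0.1127.
τ(487 nm) = 0.145 × (500/487)⁴ × 2.2894 = 0.145 × 1.1111 × 2.2894 = 0.3688.
T(655)/T(487) = exp(τ_B − τ_A) = exp(0.2561) = 1.2919.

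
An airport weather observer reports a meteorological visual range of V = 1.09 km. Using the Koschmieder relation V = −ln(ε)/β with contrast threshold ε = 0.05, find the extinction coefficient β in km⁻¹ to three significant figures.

β = −ln(0.05) / V = 2.996 / 1.09 = 2.7484 km⁻¹.

2.75 km⁻¹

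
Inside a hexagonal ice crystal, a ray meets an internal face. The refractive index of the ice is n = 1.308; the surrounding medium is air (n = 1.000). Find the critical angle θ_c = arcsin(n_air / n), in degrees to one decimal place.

49.9°

sin θ_c = n_air / n = 1.000 / 1.308 = 0.7645.
θ_c = arcsin(0.7645) = 49.86°.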